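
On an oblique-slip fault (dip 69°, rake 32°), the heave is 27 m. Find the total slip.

dip-slip = heave / cos(dip) = 27 / cos(69°) = 75.34 m
net slip = dip-slip / sin(rake) = 75.34 / sin(32°) = 142 m

142 m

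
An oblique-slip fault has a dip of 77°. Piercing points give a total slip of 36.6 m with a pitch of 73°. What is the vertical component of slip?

34.1 m

dip-slip = net slip × sin(rake) = 36.6 m × sin(73°) = 35 m
throw = dip-slip × sin(dip) = 35 × sin(77°) = 34.1 m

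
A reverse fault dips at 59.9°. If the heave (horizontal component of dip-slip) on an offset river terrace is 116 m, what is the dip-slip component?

dip-slip = heave / cos(dip) = 116 / cos(59.9°) = 231 m

231 m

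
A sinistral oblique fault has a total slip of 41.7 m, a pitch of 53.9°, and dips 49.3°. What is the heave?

dip-slip = net slip × sin(rake) = 41.7 m × sin(53.9°) = 33.69 m
heave = dip-slip × cos(dip) = 33.69 × cos(49.3°) = 22 m

22 m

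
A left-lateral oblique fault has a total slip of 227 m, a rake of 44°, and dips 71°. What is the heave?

51.3 m

dip-slip = net slip × sin(rake) = 227 m × sin(44°) = 157.7 m
heave = dip-slip × cos(dip) = 157.7 × cos(71°) = 51.3 m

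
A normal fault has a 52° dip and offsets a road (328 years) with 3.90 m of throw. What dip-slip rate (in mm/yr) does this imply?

dip-slip = throw / sin(dip) = 3.90 m / sin(52°) = 4.949 m
rate = 4.949 m / 328 years = 0.0151 m/yr = 15.1 mm/yr

15.1 mm/yr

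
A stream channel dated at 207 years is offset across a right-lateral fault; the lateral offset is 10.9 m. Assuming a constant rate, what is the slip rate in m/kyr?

52.7 m/kyr

rate = 10.9 m / 207 years = 0.0527 m/yr = 52.7 m/kyr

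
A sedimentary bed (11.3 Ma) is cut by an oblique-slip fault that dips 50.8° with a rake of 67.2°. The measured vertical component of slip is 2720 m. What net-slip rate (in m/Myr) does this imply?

dip-slip = throw / sin(dip) = 2720 / sin(50.8°) = 3510 m
net slip = dip-slip / sin(rake) = 3510 / sin(67.2°) = 3807 m
rate = 3807 m / 11.3 Ma = 0.000337 m/yr = 337 m/Myr

337 m/Myr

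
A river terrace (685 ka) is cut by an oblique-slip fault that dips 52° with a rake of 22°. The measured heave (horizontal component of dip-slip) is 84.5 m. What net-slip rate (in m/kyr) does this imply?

0.535 m/kyr

dip-slip = heave / cos(dip) = 84.5 / cos(52°) = 137.3 m
net slip = dip-slip / sin(rake) = 137.3 / sin(22°) = 366.4 m
rate = 366.4 m / 685 ka = 0.000535 m/yr = 0.535 m/kyr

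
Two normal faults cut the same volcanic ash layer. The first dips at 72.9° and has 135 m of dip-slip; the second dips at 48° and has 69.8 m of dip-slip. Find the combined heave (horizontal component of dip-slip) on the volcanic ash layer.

86.4 m

heave_A = 135 × cos(72.9°) = 39.70 m
heave_B = 69.8 × cos(48°) = 46.71 m
total = 39.70 + 46.71 = 86.4 m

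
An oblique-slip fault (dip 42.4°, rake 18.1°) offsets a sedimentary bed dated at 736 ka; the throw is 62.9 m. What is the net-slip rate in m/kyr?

dip-slip = throw / sin(dip) = 62.9 / sin(42.4°) = 93.28 m
net slip = dip-slip / sin(rake) = 93.28 / sin(18.1°) = 300.3 m
rate = 300.3 m / 736 ka = 0.000408 m/yr = 0.408 m/kyr

0.408 m/kyr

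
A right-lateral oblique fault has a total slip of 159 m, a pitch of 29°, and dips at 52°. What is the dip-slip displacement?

77.1 m

dip-slip = net slip × sin(rake) = 159 m × sin(29°) = 77.1 m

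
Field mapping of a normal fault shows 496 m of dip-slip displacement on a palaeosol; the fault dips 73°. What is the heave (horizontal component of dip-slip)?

145 m

heave = dip-slip × cos(dip) = 496 m × cos(73°) = 145 m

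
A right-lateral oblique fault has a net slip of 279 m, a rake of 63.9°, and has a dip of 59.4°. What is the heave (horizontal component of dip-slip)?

dip-slip = net slip × sin(rake) = 279 m × sin(63.9°) = 250.5 m
heave = dip-slip × cos(dip) = 250.5 × cos(59.4°) = 128 m

128 m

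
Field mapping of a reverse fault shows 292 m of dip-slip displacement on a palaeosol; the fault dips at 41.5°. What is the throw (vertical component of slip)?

193 m

throw = dip-slip × sin(dip) = 292 m × sin(41.5°) = 193 m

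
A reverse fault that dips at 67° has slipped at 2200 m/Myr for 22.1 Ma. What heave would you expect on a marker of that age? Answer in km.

dip-slip = rate × time = 2200 m/Myr × 22.1 Ma = 48620 m
heave = dip-slip × cos(dip) = 48620 × cos(67°) = 19000 m = 19 km

19 km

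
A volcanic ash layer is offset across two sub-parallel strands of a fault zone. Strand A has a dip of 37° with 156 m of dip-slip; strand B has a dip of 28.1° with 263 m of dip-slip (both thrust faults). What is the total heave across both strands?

heave_A = 156 × cos(37°) = 124.6 m
heave_B = 263 × cos(28.1°) = 232 m
total = 124.6 + 232 = 357 m

357 m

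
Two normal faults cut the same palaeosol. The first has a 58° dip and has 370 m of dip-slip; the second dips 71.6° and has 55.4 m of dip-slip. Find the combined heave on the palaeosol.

214 m

heave_A = 370 × cos(58°) = 196.1 m
heave_B = 55.4 × cos(71.6°) = 17.49 m
total = 196.1 + 17.49 = 214 m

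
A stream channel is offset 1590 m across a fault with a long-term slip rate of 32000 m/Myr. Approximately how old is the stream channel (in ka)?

49.7 ka

age = offset / rate = 1590 m / (32000 m/Myr) = 49700 yr = 49.7 ka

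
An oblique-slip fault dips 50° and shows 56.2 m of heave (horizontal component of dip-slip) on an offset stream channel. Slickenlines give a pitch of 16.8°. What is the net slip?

302 m

dip-slip = heave / cos(dip) = 56.2 / cos(50°) = 87.43 m
net slip = dip-slip / sin(rake) = 87.43 / sin(16.8°) = 302 m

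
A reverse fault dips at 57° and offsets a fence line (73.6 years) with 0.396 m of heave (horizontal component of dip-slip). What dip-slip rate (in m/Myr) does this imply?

dip-slip = heave / cos(dip) = 0.396 m / cos(57°) = 0.7271 m
rate = 0.7271 m / 73.6 years = 0.00988 m/yr = 9880 m/Myr

9880 m/Myr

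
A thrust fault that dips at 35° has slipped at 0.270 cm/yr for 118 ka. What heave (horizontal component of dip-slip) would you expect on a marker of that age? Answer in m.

dip-slip = rate × time = 0.270 cm/yr × 118 ka = 318.6 m
heave = dip-slip × cos(dip) = 318.6 × cos(35°) = 261 m

261 m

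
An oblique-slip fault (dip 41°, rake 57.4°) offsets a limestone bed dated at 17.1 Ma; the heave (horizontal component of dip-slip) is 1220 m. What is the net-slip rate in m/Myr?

112 m/Myr

dip-slip = heave / cos(dip) = 1220 / cos(41°) = 1617 m
net slip = dip-slip / sin(rake) = 1617 / sin(57.4°) = 1919 m
rate = 1919 m / 17.1 Ma = 0.000112 m/yr = 112 m/Myr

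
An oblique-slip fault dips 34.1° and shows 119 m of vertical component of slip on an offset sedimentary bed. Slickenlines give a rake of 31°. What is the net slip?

412 m

dip-slip = throw / sin(dip) = 119 / sin(34.1°) = 212.3 m
net slip = dip-slip / sin(rake) = 212.3 / sin(31°) = 412 m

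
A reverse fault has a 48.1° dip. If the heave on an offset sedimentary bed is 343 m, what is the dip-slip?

dip-slip = heave / cos(dip) = 343 / cos(48.1°) = 514 m

514 m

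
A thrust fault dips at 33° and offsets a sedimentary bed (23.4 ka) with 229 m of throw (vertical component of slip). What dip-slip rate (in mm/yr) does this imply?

dip-slip = throw / sin(dip) = 229 m / sin(33°) = 420.5 m
rate = 420.5 m / 23.4 ka = 0.0180 m/yr = 18 mm/yr

18 mm/yr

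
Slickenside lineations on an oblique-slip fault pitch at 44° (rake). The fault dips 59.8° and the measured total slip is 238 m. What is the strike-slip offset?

171 m

strike-slip = net slip × cos(rake) = 238 m × cos(44°) = 171 m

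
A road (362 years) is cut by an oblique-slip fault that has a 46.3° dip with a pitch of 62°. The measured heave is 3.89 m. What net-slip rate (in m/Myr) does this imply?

dip-slip = heave / cos(dip) = 3.89 / cos(46.3°) = 5.630 m
net slip = dip-slip / sin(rake) = 5.630 / sin(62°) = 6.377 m
rate = 6.377 m / 362 years = 0.0176 m/yr = 17600 m/Myr

17600 m/Myr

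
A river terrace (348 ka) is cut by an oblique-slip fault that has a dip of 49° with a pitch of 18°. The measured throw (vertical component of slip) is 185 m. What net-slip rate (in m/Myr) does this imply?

dip-slip = throw / sin(dip) = 185 / sin(49°) = 245.1 m
net slip = dip-slip / sin(rake) = 245.1 / sin(18°) = 793.2 m
rate = 793.2 m / 348 ka = 0.00228 m/yr = 2280 m/Myr

2280 m/Myr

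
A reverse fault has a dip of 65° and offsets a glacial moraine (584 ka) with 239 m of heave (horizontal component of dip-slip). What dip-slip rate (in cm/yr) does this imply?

dip-slip = heave / cos(dip) = 239 m / cos(65°) = 565.5 m
rate = 565.5 m / 584 ka = 0.000968 m/yr = 0.0968 cm/yr

0.0968 cm/yr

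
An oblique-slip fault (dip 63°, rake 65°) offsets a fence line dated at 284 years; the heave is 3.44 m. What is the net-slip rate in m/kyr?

dip-slip = heave / cos(dip) = 3.44 / cos(63°) = 7.577 m
net slip = dip-slip / sin(rake) = 7.577 / sin(65°) = 8.361 m
rate = 8.361 m / 284 years = 0.0294 m/yr = 29.4 m/kyr

29.4 m/kyr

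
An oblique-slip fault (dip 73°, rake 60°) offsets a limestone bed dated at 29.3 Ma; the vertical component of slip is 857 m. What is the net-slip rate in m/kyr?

0.0353 m/kyr

dip-slip = throw / sin(dip) = 857 / sin(73°) = 896.2 m
net slip = dip-slip / sin(rake) = 896.2 / sin(60°) = 1035 m
rate = 1035 m / 29.3 Ma = 0.0000353 m/yr = 0.0353 m/kyr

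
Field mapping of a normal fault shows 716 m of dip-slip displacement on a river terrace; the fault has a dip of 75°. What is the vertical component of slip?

throw = dip-slip × sin(dip) = 716 m × sin(75°) = 692 m

692 m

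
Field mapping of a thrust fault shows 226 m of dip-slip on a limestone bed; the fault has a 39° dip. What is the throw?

142 m

throw = dip-slip × sin(dip) = 226 m × sin(39°) = 142 m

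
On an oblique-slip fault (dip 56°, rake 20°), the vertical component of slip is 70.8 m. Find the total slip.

250 m

dip-slip = throw / sin(dip) = 70.8 / sin(56°) = 85.40 m
net slip = dip-slip / sin(rake) = 85.40 / sin(20°) = 250 m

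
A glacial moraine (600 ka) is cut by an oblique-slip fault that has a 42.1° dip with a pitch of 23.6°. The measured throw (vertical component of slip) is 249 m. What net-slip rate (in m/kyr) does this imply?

1.55 m/kyr

dip-slip = throw / sin(dip) = 249 / sin(42.1°) = 371.4 m
net slip = dip-slip / sin(rake) = 371.4 / sin(23.6°) = 927.7 m
rate = 927.7 m / 600 ka = 0.00155 m/yr = 1.55 m/kyr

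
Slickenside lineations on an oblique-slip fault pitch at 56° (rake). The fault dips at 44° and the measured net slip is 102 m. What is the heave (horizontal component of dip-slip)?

60.8 m

dip-slip = net slip × sin(rake) = 102 m × sin(56°) = 84.56 m
heave = dip-slip × cos(dip) = 84.56 × cos(44°) = 60.8 m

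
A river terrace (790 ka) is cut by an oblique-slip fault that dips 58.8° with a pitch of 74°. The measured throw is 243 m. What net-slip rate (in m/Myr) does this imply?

374 m/Myr

dip-slip = throw / sin(dip) = 243 / sin(58.8°) = 284.1 m
net slip = dip-slip / sin(rake) = 284.1 / sin(74°) = 295.5 m
rate = 295.5 m / 790 ka = 0.000374 m/yr = 374 m/Myr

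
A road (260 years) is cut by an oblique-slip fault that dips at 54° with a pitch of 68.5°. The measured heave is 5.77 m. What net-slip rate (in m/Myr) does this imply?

40600 m/Myr

dip-slip = heave / cos(dip) = 5.77 / cos(54°) = 9.817 m
net slip = dip-slip / sin(rake) = 9.817 / sin(68.5°) = 10.55 m
rate = 10.55 m / 260 years = 0.0406 m/yr = 40600 m/Myr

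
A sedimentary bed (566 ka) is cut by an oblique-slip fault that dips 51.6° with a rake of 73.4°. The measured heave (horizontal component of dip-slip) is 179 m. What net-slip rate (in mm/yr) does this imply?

dip-slip = heave / cos(dip) = 179 / cos(51.6°) = 288.2 m
net slip = dip-slip / sin(rake) = 288.2 / sin(73.4°) = 300.7 m
rate = 300.7 m / 566 ka = 0.000531 m/yr = 0.531 mm/yr

0.531 mm/yr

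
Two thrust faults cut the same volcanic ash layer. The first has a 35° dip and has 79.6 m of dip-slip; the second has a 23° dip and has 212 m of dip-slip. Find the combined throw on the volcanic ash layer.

throw_A = 79.6 × sin(35°) = 45.66 m
throw_B = 212 × sin(23°) = 82.83 m
total = 45.66 + 82.83 = 128 m

128 m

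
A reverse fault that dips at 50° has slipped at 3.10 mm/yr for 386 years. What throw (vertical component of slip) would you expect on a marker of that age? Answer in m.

dip-slip = rate × time = 3.10 mm/yr × 386 years = 1.197 m
throw = dip-slip × sin(dip) = 1.197 × sin(50°) = 0.917 m

0.917 m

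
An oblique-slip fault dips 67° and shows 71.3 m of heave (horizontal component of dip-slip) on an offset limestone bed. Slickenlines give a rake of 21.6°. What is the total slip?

496 m

dip-slip = heave / cos(dip) = 71.3 / cos(67°) = 182.5 m
net slip = dip-slip / sin(rake) = 182.5 / sin(21.6°) = 496 m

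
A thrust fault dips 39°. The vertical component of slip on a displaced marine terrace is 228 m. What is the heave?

heave = throw / tan(dip) = 228 / tan(39°) = 282 m

282 m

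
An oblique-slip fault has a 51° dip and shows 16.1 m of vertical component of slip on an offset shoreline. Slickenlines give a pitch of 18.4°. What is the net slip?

dip-slip = throw / sin(dip) = 16.1 / sin(51°) = 20.72 m
net slip = dip-slip / sin(rake) = 20.72 / sin(18.4°) = 65.6 m

65.6 m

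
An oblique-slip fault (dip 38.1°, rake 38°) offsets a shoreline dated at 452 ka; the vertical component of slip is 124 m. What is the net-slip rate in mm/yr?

dip-slip = throw / sin(dip) = 124 / sin(38.1°) = 201 m
net slip = dip-slip / sin(rake) = 201 / sin(38°) = 326.4 m
rate = 326.4 m / 452 ka = 0.000722 m/yr = 0.722 mm/yr

0.722 mm/yr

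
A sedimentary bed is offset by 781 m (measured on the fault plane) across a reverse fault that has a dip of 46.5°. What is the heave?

heave = dip-slip × cos(dip) = 781 m × cos(46.5°) = 538 m

538 m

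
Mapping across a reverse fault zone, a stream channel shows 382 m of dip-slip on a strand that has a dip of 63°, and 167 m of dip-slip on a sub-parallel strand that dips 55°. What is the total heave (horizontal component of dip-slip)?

heave_A = 382 × cos(63°) = 173.4 m
heave_B = 167 × cos(55°) = 95.79 m
total = 173.4 + 95.79 = 269 m

269 m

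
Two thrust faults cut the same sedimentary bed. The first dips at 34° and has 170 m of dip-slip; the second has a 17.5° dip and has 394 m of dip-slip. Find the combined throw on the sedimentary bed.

throw_A = 170 × sin(34°) = 95.06 m
throw_B = 394 × sin(17.5°) = 118.5 m
total = 95.06 + 118.5 = 214 m

214 m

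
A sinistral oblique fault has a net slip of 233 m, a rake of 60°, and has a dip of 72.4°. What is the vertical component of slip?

192 m

dip-slip = net slip × sin(rake) = 233 m × sin(60°) = 201.8 m
throw = dip-slip × sin(dip) = 201.8 × sin(72.4°) = 192 m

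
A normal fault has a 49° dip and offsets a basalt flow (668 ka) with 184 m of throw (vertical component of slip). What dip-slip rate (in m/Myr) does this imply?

365 m/Myr

dip-slip = throw / sin(dip) = 184 m / sin(49°) = 243.8 m
rate = 243.8 m / 668 ka = 0.000365 m/yr = 365 m/Myr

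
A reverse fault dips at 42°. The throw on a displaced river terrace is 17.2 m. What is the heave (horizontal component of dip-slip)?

heave = throw / tan(dip) = 17.2 / tan(42°) = 19.1 m

19.1 m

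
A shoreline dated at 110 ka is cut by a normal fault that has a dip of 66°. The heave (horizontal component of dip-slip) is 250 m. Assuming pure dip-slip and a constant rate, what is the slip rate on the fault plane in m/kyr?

dip-slip = heave / cos(dip) = 250 m / cos(66°) = 614.6 m
rate = 614.6 m / 110 ka = 0.00559 m/yr = 5.59 m/kyr

5.59 m/kyr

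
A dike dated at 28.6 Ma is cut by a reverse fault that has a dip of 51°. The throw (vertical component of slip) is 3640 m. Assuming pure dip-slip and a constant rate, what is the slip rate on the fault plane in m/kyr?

0.164 m/kyr

dip-slip = throw / sin(dip) = 3640 m / sin(51°) = 4684 m
rate = 4684 m / 28.6 Ma = 0.000164 m/yr = 0.164 m/kyr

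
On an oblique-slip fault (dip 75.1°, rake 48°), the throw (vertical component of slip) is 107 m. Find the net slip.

dip-slip = throw / sin(dip) = 107 / sin(75.1°) = 110.7 m
net slip = dip-slip / sin(rake) = 110.7 / sin(48°) = 149 m

149 m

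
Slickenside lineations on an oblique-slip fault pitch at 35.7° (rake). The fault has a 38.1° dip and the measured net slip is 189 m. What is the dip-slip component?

110 m

dip-slip = net slip × sin(rake) = 189 m × sin(35.7°) = 110 m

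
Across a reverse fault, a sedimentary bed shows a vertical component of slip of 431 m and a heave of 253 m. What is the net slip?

net slip = √(throw² + heave²) = √(431² + 253²) = 500 m

500 m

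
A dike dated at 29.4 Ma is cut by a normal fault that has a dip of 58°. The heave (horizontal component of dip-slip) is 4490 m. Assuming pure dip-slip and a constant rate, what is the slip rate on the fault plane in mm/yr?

dip-slip = heave / cos(dip) = 4490 m / cos(58°) = 8473 m
rate = 8473 m / 29.4 Ma = 0.000288 m/yr = 0.288 mm/yr

0.288 mm/yr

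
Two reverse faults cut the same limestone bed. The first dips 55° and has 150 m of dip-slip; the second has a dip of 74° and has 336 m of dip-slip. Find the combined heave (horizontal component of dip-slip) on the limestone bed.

heave_A = 150 × cos(55°) = 86.04 m
heave_B = 336 × cos(74°) = 92.61 m
total = 86.04 + 92.61 = 179 m

179 m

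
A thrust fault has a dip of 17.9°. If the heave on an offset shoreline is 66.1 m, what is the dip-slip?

69.5 m

dip-slip = heave / cos(dip) = 66.1 / cos(17.9°) = 69.5 m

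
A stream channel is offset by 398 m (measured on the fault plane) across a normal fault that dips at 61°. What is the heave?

193 m

heave = dip-slip × cos(dip) = 398 m × cos(61°) = 193 m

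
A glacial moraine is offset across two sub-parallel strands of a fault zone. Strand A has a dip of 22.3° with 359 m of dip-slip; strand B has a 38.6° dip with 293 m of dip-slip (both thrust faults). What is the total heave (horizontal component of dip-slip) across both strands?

561 m

heave_A = 359 × cos(22.3°) = 332.2 m
heave_B = 293 × cos(38.6°) = 229 m
total = 332.2 + 229 = 561 m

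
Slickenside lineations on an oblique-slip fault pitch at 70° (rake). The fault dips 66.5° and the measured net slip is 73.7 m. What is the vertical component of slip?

63.5 m

dip-slip = net slip × sin(rake) = 73.7 m × sin(70°) = 69.26 m
throw = dip-slip × sin(dip) = 69.26 × sin(66.5°) = 63.5 m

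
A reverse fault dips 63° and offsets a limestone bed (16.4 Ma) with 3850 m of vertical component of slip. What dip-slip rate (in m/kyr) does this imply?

0.263 m/kyr

dip-slip = throw / sin(dip) = 3850 m / sin(63°) = 4321 m
rate = 4321 m / 16.4 Ma = 0.000263 m/yr = 0.263 m/kyr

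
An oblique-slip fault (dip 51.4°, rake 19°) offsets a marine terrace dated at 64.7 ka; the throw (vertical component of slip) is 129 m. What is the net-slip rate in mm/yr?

dip-slip = throw / sin(dip) = 129 / sin(51.4°) = 165.1 m
net slip = dip-slip / sin(rake) = 165.1 / sin(19°) = 507 m
rate = 507 m / 64.7 ka = 0.00784 m/yr = 7.84 mm/yr

7.84 mm/yr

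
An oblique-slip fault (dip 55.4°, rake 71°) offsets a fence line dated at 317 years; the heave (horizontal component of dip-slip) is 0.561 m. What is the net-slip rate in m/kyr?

dip-slip = heave / cos(dip) = 0.561 / cos(55.4°) = 0.9879 m
net slip = dip-slip / sin(rake) = 0.9879 / sin(71°) = 1.045 m
rate = 1.045 m / 317 years = 0.00330 m/yr = 3.30 m/kyr

3.30 m/kyr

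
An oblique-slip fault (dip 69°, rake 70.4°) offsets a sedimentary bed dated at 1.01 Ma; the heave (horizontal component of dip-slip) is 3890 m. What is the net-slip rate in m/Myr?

dip-slip = heave / cos(dip) = 3890 / cos(69°) = 10850 m
net slip = dip-slip / sin(rake) = 10850 / sin(70.4°) = 11520 m
rate = 11520 m / 1.01 Ma = 0.0114 m/yr = 11400 m/Myr

11400 m/Myr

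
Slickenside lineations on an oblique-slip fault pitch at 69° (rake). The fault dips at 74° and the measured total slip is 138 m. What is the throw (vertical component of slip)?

dip-slip = net slip × sin(rake) = 138 m × sin(69°) = 128.8 m
throw = dip-slip × sin(dip) = 128.8 × sin(74°) = 124 m

124 m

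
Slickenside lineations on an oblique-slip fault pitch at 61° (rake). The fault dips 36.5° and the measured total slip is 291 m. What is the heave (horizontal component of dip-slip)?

205 m

dip-slip = net slip × sin(rake) = 291 m × sin(61°) = 254.5 m
heave = dip-slip × cos(dip) = 254.5 × cos(36.5°) = 205 m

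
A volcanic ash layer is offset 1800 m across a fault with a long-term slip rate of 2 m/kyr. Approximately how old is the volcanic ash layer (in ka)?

900 ka

age = offset / rate = 1800 m / (2 m/kyr) = 900000 yr = 900 ka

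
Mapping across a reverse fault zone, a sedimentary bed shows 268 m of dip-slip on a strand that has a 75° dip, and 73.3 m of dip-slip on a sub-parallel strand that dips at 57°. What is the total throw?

throw_A = 268 × sin(75°) = 258.9 m
throw_B = 73.3 × sin(57°) = 61.47 m
total = 258.9 + 61.47 = 320 m

320 m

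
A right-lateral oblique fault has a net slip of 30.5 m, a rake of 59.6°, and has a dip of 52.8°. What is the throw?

dip-slip = net slip × sin(rake) = 30.5 m × sin(59.6°) = 26.31 m
throw = dip-slip × sin(dip) = 26.31 × sin(52.8°) = 21 m

21 m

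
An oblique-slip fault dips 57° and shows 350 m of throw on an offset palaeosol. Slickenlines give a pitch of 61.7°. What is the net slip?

dip-slip = throw / sin(dip) = 350 / sin(57°) = 417.3 m
net slip = dip-slip / sin(rake) = 417.3 / sin(61.7°) = 474 m

474 m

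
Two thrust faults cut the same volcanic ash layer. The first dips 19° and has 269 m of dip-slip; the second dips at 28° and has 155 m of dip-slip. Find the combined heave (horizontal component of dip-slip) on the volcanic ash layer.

heave_A = 269 × cos(19°) = 254.3 m
heave_B = 155 × cos(28°) = 136.9 m
total = 254.3 + 136.9 = 391 m

391 m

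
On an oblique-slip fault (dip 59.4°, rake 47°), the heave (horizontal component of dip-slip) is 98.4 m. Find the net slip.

dip-slip = heave / cos(dip) = 98.4 / cos(59.4°) = 193.3 m
net slip = dip-slip / sin(rake) = 193.3 / sin(47°) = 264 m

264 m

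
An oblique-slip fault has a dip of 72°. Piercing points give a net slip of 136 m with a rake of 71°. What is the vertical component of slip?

dip-slip = net slip × sin(rake) = 136 m × sin(71°) = 128.6 m
throw = dip-slip × sin(dip) = 128.6 × sin(72°) = 122 m

122 m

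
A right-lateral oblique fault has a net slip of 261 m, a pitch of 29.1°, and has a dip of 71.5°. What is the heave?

dip-slip = net slip × sin(rake) = 261 m × sin(29.1°) = 126.9 m
heave = dip-slip × cos(dip) = 126.9 × cos(71.5°) = 40.3 m

40.3 m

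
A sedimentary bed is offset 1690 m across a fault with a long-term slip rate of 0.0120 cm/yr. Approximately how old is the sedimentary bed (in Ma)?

14.1 Ma

age = offset / rate = 1690 m / (0.0120 cm/yr) = 1.41e+07 yr = 14.1 Ma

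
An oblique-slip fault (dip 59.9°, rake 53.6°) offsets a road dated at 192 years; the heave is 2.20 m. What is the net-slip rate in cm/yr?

2.84 cm/yr

dip-slip = heave / cos(dip) = 2.20 / cos(59.9°) = 4.387 m
net slip = dip-slip / sin(rake) = 4.387 / sin(53.6°) = 5.450 m
rate = 5.450 m / 192 years = 0.0284 m/yr = 2.84 cm/yr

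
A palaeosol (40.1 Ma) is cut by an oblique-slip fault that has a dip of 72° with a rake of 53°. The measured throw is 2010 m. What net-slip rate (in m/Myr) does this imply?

dip-slip = throw / sin(dip) = 2010 / sin(72°) = 2113 m
net slip = dip-slip / sin(rake) = 2113 / sin(53°) = 2646 m
rate = 2646 m / 40.1 Ma = 0.0000660 m/yr = 66 m/Myr

66 m/Myr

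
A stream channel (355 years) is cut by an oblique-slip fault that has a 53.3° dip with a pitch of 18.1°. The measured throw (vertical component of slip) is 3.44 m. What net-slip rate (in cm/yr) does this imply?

3.89 cm/yr

dip-slip = throw / sin(dip) = 3.44 / sin(53.3°) = 4.290 m
net slip = dip-slip / sin(rake) = 4.290 / sin(18.1°) = 13.81 m
rate = 13.81 m / 355 years = 0.0389 m/yr = 3.89 cm/yr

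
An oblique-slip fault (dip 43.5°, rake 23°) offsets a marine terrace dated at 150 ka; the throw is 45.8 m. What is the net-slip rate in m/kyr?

1.14 m/kyr

dip-slip = throw / sin(dip) = 45.8 / sin(43.5°) = 66.54 m
net slip = dip-slip / sin(rake) = 66.54 / sin(23°) = 170.3 m
rate = 170.3 m / 150 ka = 0.00114 m/yr = 1.14 m/kyr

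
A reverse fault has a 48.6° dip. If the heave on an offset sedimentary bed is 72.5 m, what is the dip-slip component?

dip-slip = heave / cos(dip) = 72.5 / cos(48.6°) = 110 m

110 m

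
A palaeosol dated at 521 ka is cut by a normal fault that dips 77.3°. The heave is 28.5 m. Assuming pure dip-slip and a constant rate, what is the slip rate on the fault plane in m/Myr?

dip-slip = heave / cos(dip) = 28.5 m / cos(77.3°) = 129.6 m
rate = 129.6 m / 521 ka = 0.000249 m/yr = 249 m/Myr

249 m/Myr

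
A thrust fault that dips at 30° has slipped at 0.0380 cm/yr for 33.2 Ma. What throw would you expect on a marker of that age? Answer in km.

dip-slip = rate × time = 0.0380 cm/yr × 33.2 Ma = 12620 m
throw = dip-slip × sin(dip) = 12620 × sin(30°) = 6310 m = 6.31 km

6.31 km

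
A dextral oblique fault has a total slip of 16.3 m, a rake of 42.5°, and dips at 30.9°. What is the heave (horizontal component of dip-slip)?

9.45 m

dip-slip = net slip × sin(rake) = 16.3 m × sin(42.5°) = 11.01 m
heave = dip-slip × cos(dip) = 11.01 × cos(30.9°) = 9.45 m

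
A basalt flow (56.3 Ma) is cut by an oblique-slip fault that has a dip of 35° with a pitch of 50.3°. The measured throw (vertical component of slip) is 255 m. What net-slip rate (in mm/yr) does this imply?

dip-slip = throw / sin(dip) = 255 / sin(35°) = 444.6 m
net slip = dip-slip / sin(rake) = 444.6 / sin(50.3°) = 577.8 m
rate = 577.8 m / 56.3 Ma = 0.0000103 m/yr = 0.0103 mm/yr

0.0103 mm/yr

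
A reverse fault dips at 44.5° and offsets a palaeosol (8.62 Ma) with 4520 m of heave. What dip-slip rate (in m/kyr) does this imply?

0.735 m/kyr

dip-slip = heave / cos(dip) = 4520 m / cos(44.5°) = 6337 m
rate = 6337 m / 8.62 Ma = 0.000735 m/yr = 0.735 m/kyr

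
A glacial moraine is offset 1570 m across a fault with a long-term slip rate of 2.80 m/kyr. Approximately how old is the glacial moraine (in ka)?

age = offset / rate = 1570 m / (2.80 m/kyr) = 561000 yr = 561 ka

561 ka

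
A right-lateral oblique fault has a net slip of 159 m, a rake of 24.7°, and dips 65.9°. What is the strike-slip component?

strike-slip = net slip × cos(rake) = 159 m × cos(24.7°) = 144 m

144 m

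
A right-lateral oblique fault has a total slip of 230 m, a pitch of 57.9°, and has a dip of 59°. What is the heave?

dip-slip = net slip × sin(rake) = 230 m × sin(57.9°) = 194.8 m
heave = dip-slip × cos(dip) = 194.8 × cos(59°) = 100 m

100 m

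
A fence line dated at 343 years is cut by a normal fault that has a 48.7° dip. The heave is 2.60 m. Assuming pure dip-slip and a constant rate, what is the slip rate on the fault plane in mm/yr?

11.5 mm/yr

dip-slip = heave / cos(dip) = 2.60 m / cos(48.7°) = 3.939 m
rate = 3.939 m / 343 years = 0.0115 m/yr = 11.5 mm/yr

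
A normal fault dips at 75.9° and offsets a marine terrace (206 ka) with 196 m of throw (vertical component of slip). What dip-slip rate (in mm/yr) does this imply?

dip-slip = throw / sin(dip) = 196 m / sin(75.9°) = 202.1 m
rate = 202.1 m / 206 ka = 0.000981 m/yr = 0.981 mm/yr

0.981 mm/yr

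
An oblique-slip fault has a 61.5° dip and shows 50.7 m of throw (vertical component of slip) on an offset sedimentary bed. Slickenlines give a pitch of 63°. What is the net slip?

64.7 m

dip-slip = throw / sin(dip) = 50.7 / sin(61.5°) = 57.69 m
net slip = dip-slip / sin(rake) = 57.69 / sin(63°) = 64.7 m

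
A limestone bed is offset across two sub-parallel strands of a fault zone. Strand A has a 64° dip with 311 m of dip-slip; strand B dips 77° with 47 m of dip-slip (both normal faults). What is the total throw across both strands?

throw_A = 311 × sin(64°) = 279.5 m
throw_B = 47 × sin(77°) = 45.80 m
total = 279.5 + 45.80 = 325 m

325 m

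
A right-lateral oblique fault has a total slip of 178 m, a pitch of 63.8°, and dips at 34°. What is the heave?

dip-slip = net slip × sin(rake) = 178 m × sin(63.8°) = 159.7 m
heave = dip-slip × cos(dip) = 159.7 × cos(34°) = 132 m

132 m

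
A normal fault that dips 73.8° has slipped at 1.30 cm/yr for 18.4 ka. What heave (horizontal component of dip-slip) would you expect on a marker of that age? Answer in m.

66.7 m

dip-slip = rate × time = 1.30 cm/yr × 18.4 ka = 239.2 m
heave = dip-slip × cos(dip) = 239.2 × cos(73.8°) = 66.7 m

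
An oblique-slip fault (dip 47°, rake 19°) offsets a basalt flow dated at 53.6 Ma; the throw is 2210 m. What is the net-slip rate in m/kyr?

0.173 m/kyr

dip-slip = throw / sin(dip) = 2210 / sin(47°) = 3022 m
net slip = dip-slip / sin(rake) = 3022 / sin(19°) = 9282 m
rate = 9282 m / 53.6 Ma = 0.000173 m/yr = 0.173 m/kyr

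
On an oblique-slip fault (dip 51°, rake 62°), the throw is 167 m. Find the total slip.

243 m

dip-slip = throw / sin(dip) = 167 / sin(51°) = 214.9 m
net slip = dip-slip / sin(rake) = 214.9 / sin(62°) = 243 m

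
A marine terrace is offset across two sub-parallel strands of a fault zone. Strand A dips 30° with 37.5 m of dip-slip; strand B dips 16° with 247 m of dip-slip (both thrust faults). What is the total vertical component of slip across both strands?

throw_A = 37.5 × sin(30°) = 18.75 m
throw_B = 247 × sin(16°) = 68.08 m
total = 18.75 + 68.08 = 86.8 m

86.8 m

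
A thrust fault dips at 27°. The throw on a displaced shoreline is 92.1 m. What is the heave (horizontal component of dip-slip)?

heave = throw / tan(dip) = 92.1 / tan(27°) = 181 m

181 m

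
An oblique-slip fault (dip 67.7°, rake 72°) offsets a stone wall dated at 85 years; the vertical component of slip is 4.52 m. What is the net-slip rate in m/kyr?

dip-slip = throw / sin(dip) = 4.52 / sin(67.7°) = 4.885 m
net slip = dip-slip / sin(rake) = 4.885 / sin(72°) = 5.137 m
rate = 5.137 m / 85 years = 0.0604 m/yr = 60.4 m/kyr

60.4 m/kyr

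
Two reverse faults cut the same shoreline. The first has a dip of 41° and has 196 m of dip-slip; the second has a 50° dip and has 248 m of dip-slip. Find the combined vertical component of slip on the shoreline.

throw_A = 196 × sin(41°) = 128.6 m
throw_B = 248 × sin(50°) = 190 m
total = 128.6 + 190 = 319 m

319 m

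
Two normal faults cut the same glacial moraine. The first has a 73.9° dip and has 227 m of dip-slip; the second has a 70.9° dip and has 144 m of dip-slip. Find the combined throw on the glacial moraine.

throw_A = 227 × sin(73.9°) = 218.1 m
throw_B = 144 × sin(70.9°) = 136.1 m
total = 218.1 + 136.1 = 354 m

354 m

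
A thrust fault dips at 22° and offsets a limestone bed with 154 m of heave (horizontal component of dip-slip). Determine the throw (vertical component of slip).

62.2 m

throw = heave × tan(dip) = 154 × tan(22°) = 62.2 m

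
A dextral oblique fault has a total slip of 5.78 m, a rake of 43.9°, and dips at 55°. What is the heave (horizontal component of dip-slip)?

dip-slip = net slip × sin(rake) = 5.78 m × sin(43.9°) = 4.008 m
heave = dip-slip × cos(dip) = 4.008 × cos(55°) = 2.30 m

2.30 m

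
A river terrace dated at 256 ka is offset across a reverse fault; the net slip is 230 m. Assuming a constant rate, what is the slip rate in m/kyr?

rate = 230 m / 256 ka = 0.000898 m/yr = 0.898 m/kyr

0.898 m/kyr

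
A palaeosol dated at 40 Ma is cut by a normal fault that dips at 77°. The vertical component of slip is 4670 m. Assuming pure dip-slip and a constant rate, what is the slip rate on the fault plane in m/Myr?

120 m/Myr

dip-slip = throw / sin(dip) = 4670 m / sin(77°) = 4793 m
rate = 4793 m / 40 Ma = 0.000120 m/yr = 120 m/Myr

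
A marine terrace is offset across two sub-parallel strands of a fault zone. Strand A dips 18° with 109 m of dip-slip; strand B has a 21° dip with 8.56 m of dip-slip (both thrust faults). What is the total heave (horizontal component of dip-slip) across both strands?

heave_A = 109 × cos(18°) = 103.7 m
heave_B = 8.56 × cos(21°) = 7.991 m
total = 103.7 + 7.991 = 112 m

112 m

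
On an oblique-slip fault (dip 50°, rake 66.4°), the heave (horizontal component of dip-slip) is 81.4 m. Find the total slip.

138 m

dip-slip = heave / cos(dip) = 81.4 / cos(50°) = 126.6 m
net slip = dip-slip / sin(rake) = 126.6 / sin(66.4°) = 138 m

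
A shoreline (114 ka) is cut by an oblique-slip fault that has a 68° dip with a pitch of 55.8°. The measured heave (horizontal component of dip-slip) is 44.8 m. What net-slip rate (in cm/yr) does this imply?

0.127 cm/yr

dip-slip = heave / cos(dip) = 44.8 / cos(68°) = 119.6 m
net slip = dip-slip / sin(rake) = 119.6 / sin(55.8°) = 144.6 m
rate = 144.6 m / 114 ka = 0.00127 m/yr = 0.127 cm/yr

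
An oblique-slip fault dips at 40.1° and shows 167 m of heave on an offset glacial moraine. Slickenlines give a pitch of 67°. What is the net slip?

237 m

dip-slip = heave / cos(dip) = 167 / cos(40.1°) = 218.3 m
net slip = dip-slip / sin(rake) = 218.3 / sin(67°) = 237 m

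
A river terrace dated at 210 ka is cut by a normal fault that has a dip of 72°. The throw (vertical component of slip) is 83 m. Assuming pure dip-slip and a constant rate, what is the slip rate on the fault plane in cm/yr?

0.0416 cm/yr

dip-slip = throw / sin(dip) = 83 m / sin(72°) = 87.27 m
rate = 87.27 m / 210 ka = 0.000416 m/yr = 0.0416 cm/yr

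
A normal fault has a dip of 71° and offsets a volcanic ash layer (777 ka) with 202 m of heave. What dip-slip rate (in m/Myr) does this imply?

799 m/Myr

dip-slip = heave / cos(dip) = 202 m / cos(71°) = 620.5 m
rate = 620.5 m / 777 ka = 0.000799 m/yr = 799 m/Myr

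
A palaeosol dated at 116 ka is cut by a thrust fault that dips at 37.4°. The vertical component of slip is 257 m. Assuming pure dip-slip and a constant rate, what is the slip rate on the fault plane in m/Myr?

dip-slip = throw / sin(dip) = 257 m / sin(37.4°) = 423.1 m
rate = 423.1 m / 116 ka = 0.00365 m/yr = 3650 m/Myr

3650 m/Myr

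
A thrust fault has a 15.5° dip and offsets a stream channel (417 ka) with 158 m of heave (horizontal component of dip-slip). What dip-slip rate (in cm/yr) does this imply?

dip-slip = heave / cos(dip) = 158 m / cos(15.5°) = 164 m
rate = 164 m / 417 ka = 0.000393 m/yr = 0.0393 cm/yr

0.0393 cm/yr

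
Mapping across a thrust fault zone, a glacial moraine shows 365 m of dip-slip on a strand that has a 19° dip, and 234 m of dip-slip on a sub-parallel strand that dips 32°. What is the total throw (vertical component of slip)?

243 m

throw_A = 365 × sin(19°) = 118.8 m
throw_B = 234 × sin(32°) = 124 m
total = 118.8 + 124 = 243 m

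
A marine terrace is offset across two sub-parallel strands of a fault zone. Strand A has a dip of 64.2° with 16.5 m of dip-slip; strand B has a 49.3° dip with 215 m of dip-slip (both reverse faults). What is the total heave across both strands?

heave_A = 16.5 × cos(64.2°) = 7.181 m
heave_B = 215 × cos(49.3°) = 140.2 m
total = 7.181 + 140.2 = 147 m

147 m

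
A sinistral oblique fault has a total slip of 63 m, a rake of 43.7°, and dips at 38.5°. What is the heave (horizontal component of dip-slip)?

dip-slip = net slip × sin(rake) = 63 m × sin(43.7°) = 43.53 m
heave = dip-slip × cos(dip) = 43.53 × cos(38.5°) = 34.1 m

34.1 m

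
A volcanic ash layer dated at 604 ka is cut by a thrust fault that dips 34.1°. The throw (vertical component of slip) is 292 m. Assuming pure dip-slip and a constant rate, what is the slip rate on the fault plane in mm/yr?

0.862 mm/yr

dip-slip = throw / sin(dip) = 292 m / sin(34.1°) = 520.8 m
rate = 520.8 m / 604 ka = 0.000862 m/yr = 0.862 mm/yr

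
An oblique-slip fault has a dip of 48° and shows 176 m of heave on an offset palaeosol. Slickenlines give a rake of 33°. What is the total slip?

483 m

dip-slip = heave / cos(dip) = 176 / cos(48°) = 263 m
net slip = dip-slip / sin(rake) = 263 / sin(33°) = 483 m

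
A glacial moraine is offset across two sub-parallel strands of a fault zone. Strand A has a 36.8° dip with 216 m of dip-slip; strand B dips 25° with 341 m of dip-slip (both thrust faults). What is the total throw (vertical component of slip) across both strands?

throw_A = 216 × sin(36.8°) = 129.4 m
throw_B = 341 × sin(25°) = 144.1 m
total = 129.4 + 144.1 = 274 m

274 m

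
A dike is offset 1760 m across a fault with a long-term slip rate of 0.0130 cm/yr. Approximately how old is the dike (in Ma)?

age = offset / rate = 1760 m / (0.0130 cm/yr) = 1.35e+07 yr = 13.5 Ma

13.5 Ma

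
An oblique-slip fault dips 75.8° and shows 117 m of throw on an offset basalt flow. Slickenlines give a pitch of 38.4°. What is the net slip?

194 m

dip-slip = throw / sin(dip) = 117 / sin(75.8°) = 120.7 m
net slip = dip-slip / sin(rake) = 120.7 / sin(38.4°) = 194 m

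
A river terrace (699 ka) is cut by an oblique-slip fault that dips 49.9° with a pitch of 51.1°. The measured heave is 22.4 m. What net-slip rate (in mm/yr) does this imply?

0.0639 mm/yr

dip-slip = heave / cos(dip) = 22.4 / cos(49.9°) = 34.78 m
net slip = dip-slip / sin(rake) = 34.78 / sin(51.1°) = 44.69 m
rate = 44.69 m / 699 ka = 0.0000639 m/yr = 0.0639 mm/yr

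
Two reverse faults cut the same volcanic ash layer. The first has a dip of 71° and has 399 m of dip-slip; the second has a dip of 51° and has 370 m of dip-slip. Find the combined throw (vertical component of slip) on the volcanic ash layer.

throw_A = 399 × sin(71°) = 377.3 m
throw_B = 370 × sin(51°) = 287.5 m
total = 377.3 + 287.5 = 665 m

665 m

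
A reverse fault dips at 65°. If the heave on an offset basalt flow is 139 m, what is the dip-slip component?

dip-slip = heave / cos(dip) = 139 / cos(65°) = 329 m

329 m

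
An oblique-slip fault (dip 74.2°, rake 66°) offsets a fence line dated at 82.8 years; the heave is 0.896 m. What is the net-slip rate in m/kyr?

43.5 m/kyr

dip-slip = heave / cos(dip) = 0.896 / cos(74.2°) = 3.291 m
net slip = dip-slip / sin(rake) = 3.291 / sin(66°) = 3.602 m
rate = 3.602 m / 82.8 years = 0.0435 m/yr = 43.5 m/kyr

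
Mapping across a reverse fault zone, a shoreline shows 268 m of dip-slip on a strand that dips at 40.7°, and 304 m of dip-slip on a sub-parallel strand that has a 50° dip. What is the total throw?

408 m

throw_A = 268 × sin(40.7°) = 174.8 m
throw_B = 304 × sin(50°) = 232.9 m
total = 174.8 + 232.9 = 408 m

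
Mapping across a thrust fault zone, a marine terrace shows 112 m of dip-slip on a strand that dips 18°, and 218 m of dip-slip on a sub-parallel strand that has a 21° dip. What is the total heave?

heave_A = 112 × cos(18°) = 106.5 m
heave_B = 218 × cos(21°) = 203.5 m
total = 106.5 + 203.5 = 310 m

310 m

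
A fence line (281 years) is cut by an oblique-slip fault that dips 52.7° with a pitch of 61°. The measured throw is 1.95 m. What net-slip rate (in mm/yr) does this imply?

dip-slip = throw / sin(dip) = 1.95 / sin(52.7°) = 2.451 m
net slip = dip-slip / sin(rake) = 2.451 / sin(61°) = 2.803 m
rate = 2.803 m / 281 years = 0.00997 m/yr = 9.97 mm/yr

9.97 mm/yr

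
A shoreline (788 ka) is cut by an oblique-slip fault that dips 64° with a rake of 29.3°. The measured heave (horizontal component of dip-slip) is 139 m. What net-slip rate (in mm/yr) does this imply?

0.822 mm/yr

dip-slip = heave / cos(dip) = 139 / cos(64°) = 317.1 m
net slip = dip-slip / sin(rake) = 317.1 / sin(29.3°) = 647.9 m
rate = 647.9 m / 788 ka = 0.000822 m/yr = 0.822 mm/yr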